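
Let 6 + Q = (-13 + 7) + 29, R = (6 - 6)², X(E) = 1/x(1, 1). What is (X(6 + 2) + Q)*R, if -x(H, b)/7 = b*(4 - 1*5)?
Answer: 0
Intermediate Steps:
x(H, b) = 7*b (x(H, b) = -7*b*(4 - 1*5) = -7*b*(4 - 5) = -7*b*(-1) = -(-7)*b = 7*b)
X(E) = ⅐ (X(E) = 1/(7*1) = 1/7 = ⅐)
R = 0 (R = 0² = 0)
Q = 17 (Q = -6 + ((-13 + 7) + 29) = -6 + (-6 + 29) = -6 + 23 = 17)
(X(6 + 2) + Q)*R = (⅐ + 17)*0 = (120/7)*0 = 0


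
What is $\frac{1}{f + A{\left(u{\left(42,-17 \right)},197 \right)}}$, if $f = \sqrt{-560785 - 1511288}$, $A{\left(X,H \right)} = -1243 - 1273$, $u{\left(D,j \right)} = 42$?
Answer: $- \frac{2516}{8402329} - \frac{i \sqrt{2072073}}{8402329} \approx -0.00029944 - 0.00017132 i$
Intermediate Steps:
$A{\left(X,H \right)} = -2516$ ($A{\left(X,H \right)} = -1243 - 1273 = -2516$)
$f = i \sqrt{2072073}$ ($f = \sqrt{-2072073} = i \sqrt{2072073} \approx 1439.5 i$)
$\frac{1}{f + A{\left(u{\left(42,-17 \right)},197 \right)}} = \frac{1}{i \sqrt{2072073} - 2516} = \frac{1}{-2516 + i \sqrt{2072073}}$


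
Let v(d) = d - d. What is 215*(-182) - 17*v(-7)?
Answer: -39130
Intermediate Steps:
v(d) = 0
215*(-182) - 17*v(-7) = 215*(-182) - 17*0 = -39130 - 1*0 = -39130 + 0 = -39130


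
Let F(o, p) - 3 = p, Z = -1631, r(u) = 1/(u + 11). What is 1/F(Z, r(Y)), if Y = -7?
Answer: 4/13 ≈ 0.30769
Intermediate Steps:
r(u) = 1/(11 + u)
F(o, p) = 3 + p
1/F(Z, r(Y)) = 1/(3 + 1/(11 - 7)) = 1/(3 + 1/4) = 1/(3 + ¼) = 1/(13/4) = 4/13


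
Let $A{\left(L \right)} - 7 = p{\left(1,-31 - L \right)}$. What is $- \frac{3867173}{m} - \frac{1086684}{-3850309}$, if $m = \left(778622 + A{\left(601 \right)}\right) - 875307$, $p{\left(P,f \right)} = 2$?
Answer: $\frac{14994867268841}{372232472884} \approx 40.284$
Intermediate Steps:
$A{\left(L \right)} = 9$ ($A{\left(L \right)} = 7 + 2 = 9$)
$m = -96676$ ($m = \left(778622 + 9\right) - 875307 = 778631 - 875307 = -96676$)
$- \frac{3867173}{m} - \frac{1086684}{-3850309} = - \frac{3867173}{-96676} - \frac{1086684}{-3850309} = \left(-3867173\right) \left(- \frac{1}{96676}\right) - - \frac{1086684}{3850309} = \frac{3867173}{96676} + \frac{1086684}{3850309} = \frac{14994867268841}{372232472884}$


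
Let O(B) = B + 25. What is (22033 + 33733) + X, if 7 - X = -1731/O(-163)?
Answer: 2564981/46 ≈ 55760.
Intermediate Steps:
O(B) = 25 + B
X = -255/46 (X = 7 - (-1731)/(25 - 163) = 7 - (-1731)/(-138) = 7 - (-1731)*(-1)/138 = 7 - 1*577/46 = 7 - 577/46 = -255/46 ≈ -5.5435)
(22033 + 33733) + X = (22033 + 33733) - 255/46 = 55766 - 255/46 = 2564981/46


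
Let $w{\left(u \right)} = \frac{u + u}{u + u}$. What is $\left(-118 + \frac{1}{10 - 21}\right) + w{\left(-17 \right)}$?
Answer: $- \frac{1288}{11} \approx -117.09$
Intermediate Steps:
$w{\left(u \right)} = 1$ ($w{\left(u \right)} = \frac{2 u}{2 u} = 2 u \frac{1}{2 u} = 1$)
$\left(-118 + \frac{1}{10 - 21}\right) + w{\left(-17 \right)} = \left(-118 + \frac{1}{10 - 21}\right) + 1 = \left(-118 + \frac{1}{-11}\right) + 1 = \left(-118 - \frac{1}{11}\right) + 1 = - \frac{1299}{11} + 1 = - \frac{1288}{11}$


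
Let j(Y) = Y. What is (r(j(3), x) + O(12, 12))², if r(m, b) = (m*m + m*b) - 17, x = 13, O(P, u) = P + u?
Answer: 3025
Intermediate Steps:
r(m, b) = -17 + m² + b*m (r(m, b) = (m² + b*m) - 17 = -17 + m² + b*m)
(r(j(3), x) + O(12, 12))² = ((-17 + 3² + 13*3) + (12 + 12))² = ((-17 + 9 + 39) + 24)² = (31 + 24)² = 55² = 3025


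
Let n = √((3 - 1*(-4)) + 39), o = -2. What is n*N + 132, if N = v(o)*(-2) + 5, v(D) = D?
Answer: 132 + 9*√46 ≈ 193.04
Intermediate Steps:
N = 9 (N = -2*(-2) + 5 = 4 + 5 = 9)
n = √46 (n = √((3 + 4) + 39) = √(7 + 39) = √46 ≈ 6.7823)
n*N + 132 = √46*9 + 132 = 9*√46 + 132 = 132 + 9*√46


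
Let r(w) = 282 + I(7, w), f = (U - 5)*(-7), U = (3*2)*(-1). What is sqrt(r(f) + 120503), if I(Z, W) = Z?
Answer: 2*sqrt(30198) ≈ 347.55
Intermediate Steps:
U = -6 (U = 6*(-1) = -6)
f = 77 (f = (-6 - 5)*(-7) = -11*(-7) = 77)
r(w) = 289 (r(w) = 282 + 7 = 289)
sqrt(r(f) + 120503) = sqrt(289 + 120503) = sqrt(120792) = 2*sqrt(30198)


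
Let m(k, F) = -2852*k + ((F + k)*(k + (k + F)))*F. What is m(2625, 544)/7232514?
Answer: 4990499342/3616257 ≈ 1380.0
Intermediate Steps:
m(k, F) = -2852*k + F*(F + k)*(F + 2*k) (m(k, F) = -2852*k + ((F + k)*(k + (F + k)))*F = -2852*k + ((F + k)*(F + 2*k))*F = -2852*k + F*(F + k)*(F + 2*k))
m(2625, 544)/7232514 = (544**3 - 2852*2625 + 2*544*2625**2 + 3*2625*544**2)/7232514 = (160989184 - 7486500 + 2*544*6890625 + 3*2625*295936)*(1/7232514) = (160989184 - 7486500 + 7497000000 + 2330496000)*(1/7232514) = 9980998684*(1/7232514) = 4990499342/3616257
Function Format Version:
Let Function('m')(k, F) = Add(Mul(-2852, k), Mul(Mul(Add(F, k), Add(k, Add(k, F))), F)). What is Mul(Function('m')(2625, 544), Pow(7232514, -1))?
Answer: Rational(4990499342, 3616257) ≈ 1380.0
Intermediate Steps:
Function('m')(k, F) = Add(Mul(-2852, k), Mul(F, Add(F, k), Add(F, Mul(2, k)))) (Function('m')(k, F) = Add(Mul(-2852, k), Mul(Mul(Add(F, k), Add(k, Add(F, k))), F)) = Add(Mul(-2852, k), Mul(Mul(Add(F, k), Add(F, Mul(2, k))), F)) = Add(Mul(-2852, k), Mul(F, Add(F, k), Add(F, Mul(2, k)))))
Mul(Function('m')(2625, 544), Pow(7232514, -1)) = Mul(Add(Pow(544, 3), Mul(-2852, 2625), Mul(2, 544, Pow(2625, 2)), Mul(3, 2625, Pow(544, 2))), Pow(7232514, -1)) = Mul(Add(160989184, -7486500, Mul(2, 544, 6890625), Mul(3, 2625, 295936)), Rational(1, 7232514)) = Mul(Add(160989184, -7486500, 7497000000, 2330496000), Rational(1, 7232514)) = Mul(9980998684, Rational(1, 7232514)) = Rational(4990499342, 3616257)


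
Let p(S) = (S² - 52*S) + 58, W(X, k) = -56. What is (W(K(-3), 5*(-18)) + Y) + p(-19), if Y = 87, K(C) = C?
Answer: 1438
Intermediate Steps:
p(S) = 58 + S² - 52*S
(W(K(-3), 5*(-18)) + Y) + p(-19) = (-56 + 87) + (58 + (-19)² - 52*(-19)) = 31 + (58 + 361 + 988) = 31 + 1407 = 1438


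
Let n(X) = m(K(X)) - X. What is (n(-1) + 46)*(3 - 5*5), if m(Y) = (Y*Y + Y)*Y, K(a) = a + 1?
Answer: -1034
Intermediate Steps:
K(a) = 1 + a
m(Y) = Y*(Y + Y**2) (m(Y) = (Y**2 + Y)*Y = (Y + Y**2)*Y = Y*(Y + Y**2))
n(X) = -X + (1 + X)**2*(2 + X) (n(X) = (1 + X)**2*(1 + (1 + X)) - X = (1 + X)**2*(2 + X) - X = -X + (1 + X)**2*(2 + X))
(n(-1) + 46)*(3 - 5*5) = ((-1*(-1) + (1 - 1)**2*(2 - 1)) + 46)*(3 - 5*5) = ((1 + 0**2*1) + 46)*(3 - 25) = ((1 + 0*1) + 46)*(-22) = ((1 + 0) + 46)*(-22) = (1 + 46)*(-22) = 47*(-22) = -1034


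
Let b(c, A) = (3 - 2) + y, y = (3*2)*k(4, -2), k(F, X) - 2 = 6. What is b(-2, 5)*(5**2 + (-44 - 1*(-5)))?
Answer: -686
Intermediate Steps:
k(F, X) = 8 (k(F, X) = 2 + 6 = 8)
y = 48 (y = (3*2)*8 = 6*8 = 48)
b(c, A) = 49 (b(c, A) = (3 - 2) + 48 = 1 + 48 = 49)
b(-2, 5)*(5**2 + (-44 - 1*(-5))) = 49*(5**2 + (-44 - 1*(-5))) = 49*(25 + (-44 + 5)) = 49*(25 - 39) = 49*(-14) = -686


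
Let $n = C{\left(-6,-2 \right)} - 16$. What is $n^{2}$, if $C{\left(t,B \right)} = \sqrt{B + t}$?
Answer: $248 - 64 i \sqrt{2} \approx 248.0 - 90.51 i$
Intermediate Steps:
$n = -16 + 2 i \sqrt{2}$ ($n = \sqrt{-2 - 6} - 16 = \sqrt{-8} - 16 = 2 i \sqrt{2} - 16 = -16 + 2 i \sqrt{2} \approx -16.0 + 2.8284 i$)
$n^{2} = \left(-16 + 2 i \sqrt{2}\right)^{2}$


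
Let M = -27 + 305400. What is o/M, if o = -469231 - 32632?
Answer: -501863/305373 ≈ -1.6434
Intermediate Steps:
M = 305373
o = -501863
o/M = -501863/305373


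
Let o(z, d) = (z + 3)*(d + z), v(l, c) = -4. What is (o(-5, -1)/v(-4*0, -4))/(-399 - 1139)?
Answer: 3/1538 ≈ 0.0019506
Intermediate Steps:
o(z, d) = (3 + z)*(d + z)
(o(-5, -1)/v(-4*0, -4))/(-399 - 1139) = (((-5)**2 + 3*(-1) + 3*(-5) - 1*(-5))/(-4))/(-399 - 1139) = ((25 - 3 - 15 + 5)*(-1/4))/(-1538) = (12*(-1/4))*(-1/1538) = -3*(-1/1538) = 3/1538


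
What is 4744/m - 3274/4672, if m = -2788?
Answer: -3911485/1628192 ≈ -2.4023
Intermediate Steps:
4744/m - 3274/4672 = 4744/(-2788) - 3274/4672 = 4744*(-1/2788) - 3274*1/4672 = -1186/697 - 1637/2336 = -3911485/1628192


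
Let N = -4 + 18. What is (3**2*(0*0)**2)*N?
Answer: 0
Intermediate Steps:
N = 14
(3**2*(0*0)**2)*N = (3**2*(0*0)**2)*14 = (9*0**2)*14 = (9*0)*14 = 0*14 = 0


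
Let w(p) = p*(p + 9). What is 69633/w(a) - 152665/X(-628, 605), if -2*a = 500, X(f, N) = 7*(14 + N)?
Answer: -8896346461/261063250 ≈ -34.077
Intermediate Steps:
X(f, N) = 98 + 7*N
a = -250 (a = -½*500 = -250)
w(p) = p*(9 + p)
69633/w(a) - 152665/X(-628, 605) = 69633/((-250*(9 - 250))) - 152665/(98 + 7*605) = 69633/((-250*(-241))) - 152665/(98 + 4235) = 69633/60250 - 152665/4333 = -8896346461/261063250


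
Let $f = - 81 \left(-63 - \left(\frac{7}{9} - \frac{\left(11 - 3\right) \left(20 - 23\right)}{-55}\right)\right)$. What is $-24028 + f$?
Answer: $- \frac{1039354}{55} \approx -18897.0$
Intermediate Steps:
$f = \frac{282186}{55}$ ($f = - 81 \left(-63 - \left(\frac{7}{9} - 8 \left(-3\right) \left(- \frac{1}{55}\right)\right)\right) = - 81 \left(-63 - \frac{169}{495}\right) = \left(-81\right) \left(- \frac{31354}{495}\right) = \frac{282186}{55} \approx 5130.7$)
$-24028 + f = -24028 + \frac{282186}{55} = - \frac{1039354}{55}$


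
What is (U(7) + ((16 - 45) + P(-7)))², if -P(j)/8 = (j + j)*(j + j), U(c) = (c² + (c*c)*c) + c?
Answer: 1435204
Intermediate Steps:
U(c) = c + c² + c³ (U(c) = (c² + c²*c) + c = (c² + c³) + c = c + c² + c³)
P(j) = -32*j² (P(j) = -8*(j + j)*(j + j) = -8*2*j*2*j = -32*j²)
(U(7) + ((16 - 45) + P(-7)))² = (7*(1 + 7 + 7²) + ((16 - 45) - 32*(-7)²))² = (7*(1 + 7 + 49) + (-29 - 32*49))² = (7*57 + (-29 - 1568))² = (399 - 1597)² = (-1198)² = 1435204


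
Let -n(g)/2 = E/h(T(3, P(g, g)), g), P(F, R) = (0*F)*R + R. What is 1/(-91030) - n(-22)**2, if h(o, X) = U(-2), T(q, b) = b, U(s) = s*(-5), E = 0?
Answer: -1/91030 ≈ -1.0985e-5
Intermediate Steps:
P(F, R) = R (P(F, R) = 0*R + R = 0 + R = R)
U(s) = -5*s
h(o, X) = 10 (h(o, X) = -5*(-2) = 10)
n(g) = 0 (n(g) = -0/10 = -2*0 = 0)
1/(-91030) - n(-22)**2 = 1/(-91030) - 1*0**2 = -1/91030 - 1*0 = -1/91030 + 0 = -1/91030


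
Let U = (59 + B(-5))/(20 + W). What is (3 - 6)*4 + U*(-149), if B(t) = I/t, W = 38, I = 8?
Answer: -46243/290 ≈ -159.46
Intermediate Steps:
B(t) = 8/t
U = 287/290 (U = (59 + 8/(-5))/(20 + 38) = (59 + 8*(-⅕))/58 = (59 - 8/5)*(1/58) = (287/5)*(1/58) = 287/290 ≈ 0.98966)
(3 - 6)*4 + U*(-149) = (3 - 6)*4 + (287/290)*(-149) = -3*4 - 42763/290 = -12 - 42763/290 = -46243/290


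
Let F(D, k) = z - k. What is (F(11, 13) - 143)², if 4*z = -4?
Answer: 24649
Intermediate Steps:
z = -1 (z = (¼)*(-4) = -1)
F(D, k) = -1 - k
(F(11, 13) - 143)² = ((-1 - 1*13) - 143)² = ((-1 - 13) - 143)² = (-14 - 143)² = (-157)² = 24649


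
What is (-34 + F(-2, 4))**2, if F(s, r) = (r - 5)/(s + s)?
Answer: 18225/16 ≈ 1139.1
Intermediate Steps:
F(s, r) = (-5 + r)/(2*s) (F(s, r) = (-5 + r)/((2*s)) = (-5 + r)*(1/(2*s)) = (-5 + r)/(2*s))
(-34 + F(-2, 4))**2 = (-34 + (1/2)*(-5 + 4)/(-2))**2 = (-34 + (1/2)*(-1/2)*(-1))**2 = (-34 + 1/4)**2 = (-135/4)**2 = 18225/16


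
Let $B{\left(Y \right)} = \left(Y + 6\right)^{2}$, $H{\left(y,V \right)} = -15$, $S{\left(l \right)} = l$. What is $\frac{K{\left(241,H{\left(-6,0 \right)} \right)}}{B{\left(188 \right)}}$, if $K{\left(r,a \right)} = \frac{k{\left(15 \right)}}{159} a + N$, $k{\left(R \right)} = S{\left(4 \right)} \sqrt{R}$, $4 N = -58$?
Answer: $- \frac{29}{75272} - \frac{5 \sqrt{15}}{498677} \approx -0.0004241$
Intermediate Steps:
$N = - \frac{29}{2}$ ($N = \frac{1}{4} \left(-58\right) = - \frac{29}{2} \approx -14.5$)
$k{\left(R \right)} = 4 \sqrt{R}$
$B{\left(Y \right)} = \left(6 + Y\right)^{2}$
$K{\left(r,a \right)} = - \frac{29}{2} + \frac{4 a \sqrt{15}}{159}$ ($K{\left(r,a \right)} = \frac{4 \sqrt{15}}{159} a - \frac{29}{2} = \frac{4 a \sqrt{15}}{159} - \frac{29}{2} = - \frac{29}{2} + \frac{4 a \sqrt{15}}{159}$)
$\frac{K{\left(241,H{\left(-6,0 \right)} \right)}}{B{\left(188 \right)}} = \frac{- \frac{29}{2} + \frac{4}{159} \left(-15\right) \sqrt{15}}{\left(6 + 188\right)^{2}} = \frac{- \frac{29}{2} - \frac{20 \sqrt{15}}{53}}{194^{2}} = \frac{- \frac{29}{2} - \frac{20 \sqrt{15}}{53}}{37636} = \left(- \frac{29}{2} - \frac{20 \sqrt{15}}{53}\right) \frac{1}{37636} = - \frac{29}{75272} - \frac{5 \sqrt{15}}{498677}$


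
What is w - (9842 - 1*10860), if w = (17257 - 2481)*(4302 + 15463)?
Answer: 292048658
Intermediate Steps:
w = 292047640 (w = 14776*19765 = 292047640)
w - (9842 - 1*10860) = 292047640 - (9842 - 1*10860) = 292047640 - (9842 - 10860) = 292047640 - 1*(-1018) = 292047640 + 1018 = 292048658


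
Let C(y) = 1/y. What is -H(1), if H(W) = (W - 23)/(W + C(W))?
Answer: 11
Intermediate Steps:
C(y) = 1/y
H(W) = (-23 + W)/(W + 1/W) (H(W) = (W - 23)/(W + 1/W) = (-23 + W)/(W + 1/W))
-H(1) = -(-23 + 1)/(1 + 1**2) = -(-22)/(1 + 1) = -(-22)/2 = -1*(-11) = 11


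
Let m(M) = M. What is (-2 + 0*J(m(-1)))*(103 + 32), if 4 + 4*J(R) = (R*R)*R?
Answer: -270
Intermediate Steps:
J(R) = -1 + R**3/4 (J(R) = -1 + ((R*R)*R)/4 = -1 + (R**2*R)/4 = -1 + R**3/4)
(-2 + 0*J(m(-1)))*(103 + 32) = (-2 + 0*(-1 + (1/4)*(-1)**3))*(103 + 32) = (-2 + 0*(-1 + (1/4)*(-1)))*135 = (-2 + 0*(-1 - 1/4))*135 = (-2 + 0*(-5/4))*135 = (-2 + 0)*135 = -2*135 = -270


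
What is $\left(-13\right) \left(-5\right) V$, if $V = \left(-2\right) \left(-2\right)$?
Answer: $260$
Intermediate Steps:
$V = 4$
$\left(-13\right) \left(-5\right) V = \left(-13\right) \left(-5\right) 4 = 65 \cdot 4 = 260$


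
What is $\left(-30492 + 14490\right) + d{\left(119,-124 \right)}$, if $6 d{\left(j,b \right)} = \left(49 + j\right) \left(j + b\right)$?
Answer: $-16142$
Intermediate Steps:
$d{\left(j,b \right)} = \frac{\left(49 + j\right) \left(b + j\right)}{6}$ ($d{\left(j,b \right)} = \frac{\left(49 + j\right) \left(j + b\right)}{6} = \frac{\left(49 + j\right) \left(b + j\right)}{6}$)
$\left(-30492 + 14490\right) + d{\left(119,-124 \right)} = \left(-30492 + 14490\right) + \left(\frac{119^{2}}{6} + \frac{49}{6} \left(-124\right) + \frac{49}{6} \cdot 119 + \frac{1}{6} \left(-124\right) 119\right) = -16002 + \left(\frac{1}{6} \cdot 14161 - \frac{3038}{3} + \frac{5831}{6} - \frac{7378}{3}\right) = -16002 + \left(\frac{14161}{6} - \frac{3038}{3} + \frac{5831}{6} - \frac{7378}{3}\right) = -16002 - 140 = -16142$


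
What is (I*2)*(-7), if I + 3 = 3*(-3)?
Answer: 168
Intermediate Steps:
I = -12 (I = -3 + 3*(-3) = -3 - 9 = -12)
(I*2)*(-7) = -12*2*(-7) = -24*(-7) = 168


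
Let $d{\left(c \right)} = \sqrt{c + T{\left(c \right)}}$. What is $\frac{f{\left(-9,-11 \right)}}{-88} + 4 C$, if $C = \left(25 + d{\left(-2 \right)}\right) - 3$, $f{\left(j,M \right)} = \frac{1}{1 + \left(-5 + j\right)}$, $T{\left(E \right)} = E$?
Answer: $\frac{100673}{1144} + 8 i \approx 88.001 + 8.0 i$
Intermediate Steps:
$d{\left(c \right)} = \sqrt{2} \sqrt{c}$ ($d{\left(c \right)} = \sqrt{c + c} = \sqrt{2 c} = \sqrt{2} \sqrt{c}$)
$f{\left(j,M \right)} = \frac{1}{-4 + j}$
$C = 22 + 2 i$ ($C = \left(25 + \sqrt{2} \sqrt{-2}\right) - 3 = \left(25 + \sqrt{2} i \sqrt{2}\right) - 3 = \left(25 + 2 i\right) - 3 = 22 + 2 i \approx 22.0 + 2.0 i$)
$\frac{f{\left(-9,-11 \right)}}{-88} + 4 C = \frac{1}{\left(-4 - 9\right) \left(-88\right)} + 4 \left(22 + 2 i\right) = \frac{1}{-13} \left(- \frac{1}{88}\right) + \left(88 + 8 i\right) = \left(- \frac{1}{13}\right) \left(- \frac{1}{88}\right) + \left(88 + 8 i\right) = \frac{1}{1144} + \left(88 + 8 i\right) = \frac{100673}{1144} + 8 i$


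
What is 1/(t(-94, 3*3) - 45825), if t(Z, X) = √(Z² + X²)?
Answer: -45825/2099921708 - √8917/2099921708 ≈ -2.1867e-5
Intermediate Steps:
t(Z, X) = √(X² + Z²)
1/(t(-94, 3*3) - 45825) = 1/(√((3*3)² + (-94)²) - 45825) = 1/(√(9² + 8836) - 45825) = 1/(√(81 + 8836) - 45825) = 1/(√8917 - 45825) = 1/(-45825 + √8917)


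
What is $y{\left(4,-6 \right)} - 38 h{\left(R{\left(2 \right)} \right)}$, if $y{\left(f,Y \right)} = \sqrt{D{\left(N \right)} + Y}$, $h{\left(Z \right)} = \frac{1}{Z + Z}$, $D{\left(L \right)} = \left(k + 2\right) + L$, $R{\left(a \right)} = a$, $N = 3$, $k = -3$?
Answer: $- \frac{19}{2} + 2 i \approx -9.5 + 2.0 i$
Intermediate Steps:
$D{\left(L \right)} = -1 + L$ ($D{\left(L \right)} = \left(-3 + 2\right) + L = -1 + L$)
$h{\left(Z \right)} = \frac{1}{2 Z}$
$y{\left(f,Y \right)} = \sqrt{2 + Y}$ ($y{\left(f,Y \right)} = \sqrt{\left(-1 + 3\right) + Y} = \sqrt{2 + Y}$)
$y{\left(4,-6 \right)} - 38 h{\left(R{\left(2 \right)} \right)} = \sqrt{2 - 6} - 38 \frac{1}{2 \cdot 2} = \sqrt{-4} - 38 \cdot \frac{1}{2} \cdot \frac{1}{2} = 2 i - \frac{19}{2} = - \frac{19}{2} + 2 i$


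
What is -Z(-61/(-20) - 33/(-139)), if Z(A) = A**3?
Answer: -763301352619/21484952000 ≈ -35.527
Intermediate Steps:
-Z(-61/(-20) - 33/(-139)) = -(-61/(-20) - 33/(-139))**3 = -(-61*(-1/20) - 33*(-1/139))**3 = -(61/20 + 33/139)**3 = -(9139/2780)**3 = -1*763301352619/21484952000 = -763301352619/21484952000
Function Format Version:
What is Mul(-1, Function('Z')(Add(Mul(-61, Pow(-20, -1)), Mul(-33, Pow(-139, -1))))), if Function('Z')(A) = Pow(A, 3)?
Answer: Rational(-763301352619, 21484952000) ≈ -35.527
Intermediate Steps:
Mul(-1, Function('Z')(Add(Mul(-61, Pow(-20, -1)), Mul(-33, Pow(-139, -1))))) = Mul(-1, Pow(Add(Mul(-61, Pow(-20, -1)), Mul(-33, Pow(-139, -1))), 3)) = Mul(-1, Pow(Add(Mul(-61, Rational(-1, 20)), Mul(-33, Rational(-1, 139))), 3)) = Mul(-1, Pow(Add(Rational(61, 20), Rational(33, 139)), 3)) = Mul(-1, Pow(Rational(9139, 2780), 3)) = Mul(-1, Rational(763301352619, 21484952000)) = Rational(-763301352619, 21484952000)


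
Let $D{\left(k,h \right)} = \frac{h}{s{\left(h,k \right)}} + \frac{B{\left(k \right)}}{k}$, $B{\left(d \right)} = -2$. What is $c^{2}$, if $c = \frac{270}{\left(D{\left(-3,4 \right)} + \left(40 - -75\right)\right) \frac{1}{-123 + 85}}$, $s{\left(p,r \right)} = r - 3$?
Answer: $\frac{4210704}{529} \approx 7959.7$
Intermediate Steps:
$s{\left(p,r \right)} = -3 + r$ ($s{\left(p,r \right)} = r - 3 = -3 + r$)
$D{\left(k,h \right)} = - \frac{2}{k} + \frac{h}{-3 + k}$ ($D{\left(k,h \right)} = \frac{h}{-3 + k} - \frac{2}{k} = - \frac{2}{k} + \frac{h}{-3 + k}$)
$c = - \frac{2052}{23}$ ($c = \frac{270}{\left(\frac{6 - -6 + 4 \left(-3\right)}{\left(-3\right) \left(-3 - 3\right)} + \left(40 - -75\right)\right) \frac{1}{-123 + 85}} = \frac{270}{\left(- \frac{6 + 6 - 12}{3 \left(-6\right)} + \left(40 + 75\right)\right) \frac{1}{-38}} = \frac{270}{\left(\left(- \frac{1}{3}\right) \left(- \frac{1}{6}\right) 0 + 115\right) \left(- \frac{1}{38}\right)} = \frac{270}{\left(0 + 115\right) \left(- \frac{1}{38}\right)} = \frac{270}{115 \left(- \frac{1}{38}\right)} = \frac{270}{- \frac{115}{38}} = 270 \left(- \frac{38}{115}\right) = - \frac{2052}{23} \approx -89.217$)
$c^{2} = \left(- \frac{2052}{23}\right)^{2} = \frac{4210704}{529}$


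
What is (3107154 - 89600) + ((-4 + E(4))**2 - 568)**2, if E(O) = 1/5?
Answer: 2077489171/625 ≈ 3.3240e+6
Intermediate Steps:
E(O) = 1/5
(3107154 - 89600) + ((-4 + E(4))**2 - 568)**2 = (3107154 - 89600) + ((-4 + 1/5)**2 - 568)**2 = 3017554 + ((-19/5)**2 - 568)**2 = 3017554 + (361/25 - 568)**2 = 3017554 + (-13839/25)**2 = 3017554 + 191517921/625 = 2077489171/625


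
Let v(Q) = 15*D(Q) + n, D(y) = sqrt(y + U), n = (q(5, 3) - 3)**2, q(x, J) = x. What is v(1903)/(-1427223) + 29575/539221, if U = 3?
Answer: 42207963341/769588613283 - 5*sqrt(1906)/475741 ≈ 0.054386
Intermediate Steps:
n = 4 (n = (5 - 3)**2 = 2**2 = 4)
D(y) = sqrt(3 + y) (D(y) = sqrt(y + 3) = sqrt(3 + y))
v(Q) = 4 + 15*sqrt(3 + Q) (v(Q) = 15*sqrt(3 + Q) + 4 = 4 + 15*sqrt(3 + Q))
v(1903)/(-1427223) + 29575/539221 = (4 + 15*sqrt(3 + 1903))/(-1427223) + 29575/539221 = (4 + 15*sqrt(1906))*(-1/1427223) + 29575*(1/539221) = (-4/1427223 - 5*sqrt(1906)/475741) + 29575/539221 = 42207963341/769588613283 - 5*sqrt(1906)/475741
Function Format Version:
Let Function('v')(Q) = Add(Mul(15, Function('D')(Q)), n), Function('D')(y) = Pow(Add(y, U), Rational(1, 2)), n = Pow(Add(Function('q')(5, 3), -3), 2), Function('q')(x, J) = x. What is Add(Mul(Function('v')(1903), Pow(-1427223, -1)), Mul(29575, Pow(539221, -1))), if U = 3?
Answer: Add(Rational(42207963341, 769588613283), Mul(Rational(-5, 475741), Pow(1906, Rational(1, 2)))) ≈ 0.054386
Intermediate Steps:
n = 4 (n = Pow(Add(5, -3), 2) = Pow(2, 2) = 4)
Function('D')(y) = Pow(Add(3, y), Rational(1, 2)) (Function('D')(y) = Pow(Add(y, 3), Rational(1, 2)) = Pow(Add(3, y), Rational(1, 2)))
Function('v')(Q) = Add(4, Mul(15, Pow(Add(3, Q), Rational(1, 2)))) (Function('v')(Q) = Add(Mul(15, Pow(Add(3, Q), Rational(1, 2))), 4) = Add(4, Mul(15, Pow(Add(3, Q), Rational(1, 2)))))
Add(Mul(Function('v')(1903), Pow(-1427223, -1)), Mul(29575, Pow(539221, -1))) = Add(Mul(Add(4, Mul(15, Pow(Add(3, 1903), Rational(1, 2)))), Pow(-1427223, -1)), Mul(29575, Pow(539221, -1))) = Add(Mul(Add(4, Mul(15, Pow(1906, Rational(1, 2)))), Rational(-1, 1427223)), Mul(29575, Rational(1, 539221))) = Add(Add(Rational(-4, 1427223), Mul(Rational(-5, 475741), Pow(1906, Rational(1, 2)))), Rational(29575, 539221)) = Add(Rational(42207963341, 769588613283), Mul(Rational(-5, 475741), Pow(1906, Rational(1, 2))))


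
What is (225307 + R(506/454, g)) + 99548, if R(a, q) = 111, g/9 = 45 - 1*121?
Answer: 324966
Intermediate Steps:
g = -684 (g = 9*(45 - 1*121) = 9*(45 - 121) = 9*(-76) = -684)
(225307 + R(506/454, g)) + 99548 = (225307 + 111) + 99548 = 225418 + 99548 = 324966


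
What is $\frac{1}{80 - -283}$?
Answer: $\frac{1}{363} \approx 0.0027548$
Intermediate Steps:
$\frac{1}{80 - -283} = \frac{1}{80 + \left(-11 + 294\right)} = \frac{1}{80 + 283} = \frac{1}{363}$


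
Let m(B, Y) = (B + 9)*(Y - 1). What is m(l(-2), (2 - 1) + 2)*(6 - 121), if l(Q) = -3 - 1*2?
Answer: -920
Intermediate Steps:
l(Q) = -5 (l(Q) = -3 - 2 = -5)
m(B, Y) = (-1 + Y)*(9 + B) (m(B, Y) = (9 + B)*(-1 + Y) = (-1 + Y)*(9 + B))
m(l(-2), (2 - 1) + 2)*(6 - 121) = (-9 - 1*(-5) + 9*((2 - 1) + 2) - 5*((2 - 1) + 2))*(6 - 121) = (-9 + 5 + 9*(1 + 2) - 5*(1 + 2))*(-115) = (-9 + 5 + 9*3 - 5*3)*(-115) = (-9 + 5 + 27 - 15)*(-115) = 8*(-115) = -920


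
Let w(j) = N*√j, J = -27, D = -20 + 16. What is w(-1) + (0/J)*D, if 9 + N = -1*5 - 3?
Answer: -17*I ≈ -17.0*I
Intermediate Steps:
D = -4
N = -17 (N = -9 + (-1*5 - 3) = -9 + (-5 - 3) = -9 - 8 = -17)
w(j) = -17*√j
w(-1) + (0/J)*D = -17*I + (0/(-27))*(-4) = -17*I + (0*(-1/27))*(-4) = -17*I + 0*(-4) = -17*I + 0 = -17*I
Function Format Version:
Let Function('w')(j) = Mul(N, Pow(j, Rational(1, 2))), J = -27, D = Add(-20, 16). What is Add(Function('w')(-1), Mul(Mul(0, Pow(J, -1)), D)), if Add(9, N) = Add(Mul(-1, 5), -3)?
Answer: Mul(-17, I) ≈ Mul(-17.000, I)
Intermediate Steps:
D = -4
N = -17 (N = Add(-9, Add(Mul(-1, 5), -3)) = Add(-9, Add(-5, -3)) = Add(-9, -8) = -17)
Function('w')(j) = Mul(-17, Pow(j, Rational(1, 2)))
Add(Function('w')(-1), Mul(Mul(0, Pow(J, -1)), D)) = Add(Mul(-17, Pow(-1, Rational(1, 2))), Mul(Mul(0, Pow(-27, -1)), -4)) = Add(Mul(-17, I), Mul(Mul(0, Rational(-1, 27)), -4)) = Add(Mul(-17, I), Mul(0, -4)) = Add(Mul(-17, I), 0) = Mul(-17, I)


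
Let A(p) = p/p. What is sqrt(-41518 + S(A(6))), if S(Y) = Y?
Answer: 3*I*sqrt(4613) ≈ 203.76*I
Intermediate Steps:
A(p) = 1
sqrt(-41518 + S(A(6))) = sqrt(-41518 + 1) = sqrt(-41517) = 3*I*sqrt(4613)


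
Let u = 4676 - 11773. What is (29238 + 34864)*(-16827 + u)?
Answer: -1533576248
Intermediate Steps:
u = -7097
(29238 + 34864)*(-16827 + u) = (29238 + 34864)*(-16827 - 7097) = 64102*(-23924) = -1533576248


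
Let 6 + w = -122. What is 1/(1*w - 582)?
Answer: -1/710 ≈ -0.0014085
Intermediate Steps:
w = -128 (w = -6 - 122 = -128)
1/(1*w - 582) = 1/(1*(-128) - 582) = 1/(-128 - 582) = 1/(-710) = -1/710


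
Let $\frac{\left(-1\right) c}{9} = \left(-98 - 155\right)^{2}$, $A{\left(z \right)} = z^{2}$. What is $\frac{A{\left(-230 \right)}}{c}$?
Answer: $- \frac{100}{1089} \approx -0.091827$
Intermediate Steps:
$c = -576081$ ($c = - 9 \left(-98 - 155\right)^{2} = - 9 \left(-253\right)^{2} = \left(-9\right) 64009 = -576081$)
$\frac{A{\left(-230 \right)}}{c} = \frac{\left(-230\right)^{2}}{-576081} = 52900 \left(- \frac{1}{576081}\right) = - \frac{100}{1089}$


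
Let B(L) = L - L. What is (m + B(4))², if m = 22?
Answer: 484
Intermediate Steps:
B(L) = 0
(m + B(4))² = (22 + 0)² = 22² = 484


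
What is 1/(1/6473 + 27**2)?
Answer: 6473/4718818 ≈ 0.0013717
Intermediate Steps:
1/(1/6473 + 27**2) = 1/(1/6473 + 729) = 1/(4718818/6473) = 6473/4718818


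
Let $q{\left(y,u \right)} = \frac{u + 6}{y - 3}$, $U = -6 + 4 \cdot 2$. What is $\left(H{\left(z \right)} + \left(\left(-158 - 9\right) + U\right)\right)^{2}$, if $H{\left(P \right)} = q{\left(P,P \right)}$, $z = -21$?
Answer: $\frac{1729225}{64} \approx 27019.0$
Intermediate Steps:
$U = 2$ ($U = -6 + 8 = 2$)
$q{\left(y,u \right)} = \frac{6 + u}{-3 + y}$
$H{\left(P \right)} = \frac{6 + P}{-3 + P}$
$\left(H{\left(z \right)} + \left(\left(-158 - 9\right) + U\right)\right)^{2} = \left(\frac{6 - 21}{-3 - 21} + \left(\left(-158 - 9\right) + 2\right)\right)^{2} = \left(\frac{1}{-24} \left(-15\right) + \left(-167 + 2\right)\right)^{2} = \left(\left(- \frac{1}{24}\right) \left(-15\right) - 165\right)^{2} = \left(\frac{5}{8} - 165\right)^{2} = \left(- \frac{1315}{8}\right)^{2} = \frac{1729225}{64}$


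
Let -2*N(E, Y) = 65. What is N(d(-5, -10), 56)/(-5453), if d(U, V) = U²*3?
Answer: 65/10906 ≈ 0.0059600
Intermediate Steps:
d(U, V) = 3*U²
N(E, Y) = -65/2 (N(E, Y) = -½*65 = -65/2)
N(d(-5, -10), 56)/(-5453) = -65/2/(-5453) = -65/2*(-1/5453) = 65/10906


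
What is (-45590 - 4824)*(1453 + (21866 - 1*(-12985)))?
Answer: -1830229856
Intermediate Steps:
(-45590 - 4824)*(1453 + (21866 - 1*(-12985))) = -50414*(1453 + (21866 + 12985)) = -50414*(1453 + 34851) = -50414*36304 = -1830229856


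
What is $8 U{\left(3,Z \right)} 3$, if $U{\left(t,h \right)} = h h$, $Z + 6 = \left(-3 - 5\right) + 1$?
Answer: $4056$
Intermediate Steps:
$Z = -13$ ($Z = -6 + \left(\left(-3 - 5\right) + 1\right) = -6 + \left(-8 + 1\right) = -6 - 7 = -13$)
$U{\left(t,h \right)} = h^{2}$
$8 U{\left(3,Z \right)} 3 = 8 \left(-13\right)^{2} \cdot 3 = 8 \cdot 169 \cdot 3 = 1352 \cdot 3 = 4056$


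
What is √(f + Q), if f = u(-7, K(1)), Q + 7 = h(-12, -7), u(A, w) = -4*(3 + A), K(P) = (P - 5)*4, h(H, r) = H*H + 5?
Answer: √158 ≈ 12.570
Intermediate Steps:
h(H, r) = 5 + H² (h(H, r) = H² + 5 = 5 + H²)
K(P) = -20 + 4*P (K(P) = (-5 + P)*4 = -20 + 4*P)
u(A, w) = -12 - 4*A
Q = 142 (Q = -7 + (5 + (-12)²) = -7 + (5 + 144) = -7 + 149 = 142)
f = 16 (f = -12 - 4*(-7) = -12 + 28 = 16)
√(f + Q) = √(16 + 142) = √158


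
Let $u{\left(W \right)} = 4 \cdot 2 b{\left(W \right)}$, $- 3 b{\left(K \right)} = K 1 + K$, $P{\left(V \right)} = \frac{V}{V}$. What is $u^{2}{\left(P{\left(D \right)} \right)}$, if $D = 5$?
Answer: $\frac{256}{9} \approx 28.444$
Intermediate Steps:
$P{\left(V \right)} = 1$
$b{\left(K \right)} = - \frac{2 K}{3}$ ($b{\left(K \right)} = - \frac{K 1 + K}{3} = - \frac{K + K}{3} = - \frac{2 K}{3}$)
$u{\left(W \right)} = - \frac{16 W}{3}$ ($u{\left(W \right)} = 4 \cdot 2 \left(- \frac{2 W}{3}\right) = 8 \left(- \frac{2 W}{3}\right) = - \frac{16 W}{3}$)
$u^{2}{\left(P{\left(D \right)} \right)} = \left(\left(- \frac{16}{3}\right) 1\right)^{2} = \left(- \frac{16}{3}\right)^{2} = \frac{256}{9}$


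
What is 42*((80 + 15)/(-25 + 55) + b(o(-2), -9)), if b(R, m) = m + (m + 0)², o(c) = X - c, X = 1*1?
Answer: 3157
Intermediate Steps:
X = 1
o(c) = 1 - c
b(R, m) = m + m²
42*((80 + 15)/(-25 + 55) + b(o(-2), -9)) = 42*((80 + 15)/(-25 + 55) - 9*(1 - 9)) = 42*(95/30 - 9*(-8)) = 42*(95*(1/30) + 72) = 42*(19/6 + 72) = 42*(451/6) = 3157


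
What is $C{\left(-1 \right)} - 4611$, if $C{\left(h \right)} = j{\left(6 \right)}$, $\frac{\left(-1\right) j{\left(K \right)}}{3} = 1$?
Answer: $-4614$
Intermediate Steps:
$j{\left(K \right)} = -3$ ($j{\left(K \right)} = \left(-3\right) 1 = -3$)
$C{\left(h \right)} = -3$
$C{\left(-1 \right)} - 4611 = -3 - 4611 = -4614$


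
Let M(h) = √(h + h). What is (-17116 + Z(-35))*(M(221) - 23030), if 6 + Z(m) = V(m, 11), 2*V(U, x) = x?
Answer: 394192995 - 34233*√442/2 ≈ 3.9383e+8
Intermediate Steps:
V(U, x) = x/2
Z(m) = -½ (Z(m) = -6 + (½)*11 = -6 + 11/2 = -½)
M(h) = √2*√h (M(h) = √(2*h) = √2*√h)
(-17116 + Z(-35))*(M(221) - 23030) = (-17116 - ½)*(√2*√221 - 23030) = -34233*(√442 - 23030)/2 = -34233*(-23030 + √442)/2 = 394192995 - 34233*√442/2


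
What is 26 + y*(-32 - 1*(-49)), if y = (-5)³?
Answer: -2099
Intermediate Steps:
y = -125
26 + y*(-32 - 1*(-49)) = 26 - 125*(-32 - 1*(-49)) = 26 - 125*(-32 + 49) = 26 - 125*17 = 26 - 2125 = -2099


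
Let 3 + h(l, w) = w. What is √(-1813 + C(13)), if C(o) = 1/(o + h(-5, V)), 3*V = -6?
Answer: I*√29006/4 ≈ 42.578*I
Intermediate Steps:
V = -2 (V = (⅓)*(-6) = -2)
h(l, w) = -3 + w
C(o) = 1/(-5 + o) (C(o) = 1/(o + (-3 - 2)) = 1/(o - 5) = 1/(-5 + o))
√(-1813 + C(13)) = √(-1813 + 1/(-5 + 13)) = √(-1813 + 1/8) = √(-1813 + ⅛) = √(-14503/8) = I*√29006/4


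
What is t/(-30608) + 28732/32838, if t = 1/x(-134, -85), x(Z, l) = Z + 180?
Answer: 20226851869/23117426592 ≈ 0.87496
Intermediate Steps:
x(Z, l) = 180 + Z
t = 1/46 (t = 1/(180 - 134) = 1/46 ≈ 0.021739)
t/(-30608) + 28732/32838 = (1/46)/(-30608) + 28732/32838 = (1/46)*(-1/30608) + 28732*(1/32838) = -1/1407968 + 14366/16419 = 20226851869/23117426592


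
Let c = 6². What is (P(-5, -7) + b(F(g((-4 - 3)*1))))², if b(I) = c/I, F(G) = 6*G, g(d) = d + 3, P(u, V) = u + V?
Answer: 729/4 ≈ 182.25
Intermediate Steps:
P(u, V) = V + u
g(d) = 3 + d
c = 36
b(I) = 36/I
(P(-5, -7) + b(F(g((-4 - 3)*1))))² = ((-7 - 5) + 36/((6*(3 + (-4 - 3)*1))))² = (-12 + 36/((6*(3 - 7*1))))² = (-12 + 36/((6*(3 - 7))))² = (-12 + 36/((6*(-4))))² = (-12 + 36/(-24))² = (-12 + 36*(-1/24))² = (-12 - 3/2)² = (-27/2)² = 729/4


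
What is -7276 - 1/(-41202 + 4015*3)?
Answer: -212146331/29157 ≈ -7276.0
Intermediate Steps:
-7276 - 1/(-41202 + 4015*3) = -7276 - 1/(-41202 + 12045) = -7276 - 1/(-29157) = -7276 - 1*(-1/29157) = -7276 + 1/29157 = -212146331/29157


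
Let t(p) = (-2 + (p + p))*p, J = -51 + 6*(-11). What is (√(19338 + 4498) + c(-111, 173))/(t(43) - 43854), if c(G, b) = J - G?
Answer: 1/6707 - √5959/20121 ≈ -0.0036874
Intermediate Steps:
J = -117 (J = -51 - 66 = -117)
c(G, b) = -117 - G
t(p) = p*(-2 + 2*p) (t(p) = (-2 + 2*p)*p = p*(-2 + 2*p))
(√(19338 + 4498) + c(-111, 173))/(t(43) - 43854) = (√(19338 + 4498) + (-117 - 1*(-111)))/(2*43*(-1 + 43) - 43854) = (√23836 + (-117 + 111))/(2*43*42 - 43854) = (2*√5959 - 6)/(3612 - 43854) = (-6 + 2*√5959)/(-40242) = (-6 + 2*√5959)*(-1/40242) = 1/6707 - √5959/20121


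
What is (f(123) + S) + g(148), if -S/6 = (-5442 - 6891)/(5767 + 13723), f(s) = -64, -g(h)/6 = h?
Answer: -9240241/9745 ≈ -948.20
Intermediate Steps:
g(h) = -6*h
S = 36999/9745 (S = -6*(-5442 - 6891)/(5767 + 13723) = -(-73998)/19490 = -6*(-12333/19490) = 36999/9745 ≈ 3.7967)
(f(123) + S) + g(148) = (-64 + 36999/9745) - 6*148 = -586681/9745 - 888 = -9240241/9745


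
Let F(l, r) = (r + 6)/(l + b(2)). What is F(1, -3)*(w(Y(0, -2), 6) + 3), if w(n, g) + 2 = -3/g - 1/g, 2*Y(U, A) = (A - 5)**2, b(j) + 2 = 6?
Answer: 1/5 ≈ 0.20000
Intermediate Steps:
b(j) = 4 (b(j) = -2 + 6 = 4)
F(l, r) = (6 + r)/(4 + l) (F(l, r) = (r + 6)/(l + 4) = (6 + r)/(4 + l))
Y(U, A) = (-5 + A)**2/2 (Y(U, A) = (A - 5)**2/2 = (-5 + A)**2/2)
w(n, g) = -2 - 4/g (w(n, g) = -2 + (-3/g - 1/g) = -2 - 4/g)
F(1, -3)*(w(Y(0, -2), 6) + 3) = ((6 - 3)/(4 + 1))*((-2 - 4/6) + 3) = (3/5)*((-2 - 4*1/6) + 3) = ((1/5)*3)*((-2 - 2/3) + 3) = 3*(-8/3 + 3)/5 = (3/5)*(1/3) = 1/5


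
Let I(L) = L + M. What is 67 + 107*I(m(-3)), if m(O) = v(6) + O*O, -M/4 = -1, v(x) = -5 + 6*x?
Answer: 4775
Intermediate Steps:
M = 4 (M = -4*(-1) = 4)
m(O) = 31 + O² (m(O) = (-5 + 6*6) + O*O = (-5 + 36) + O² = 31 + O²)
I(L) = 4 + L (I(L) = L + 4 = 4 + L)
67 + 107*I(m(-3)) = 67 + 107*(4 + (31 + (-3)²)) = 67 + 107*(4 + (31 + 9)) = 67 + 107*(4 + 40) = 67 + 107*44 = 67 + 4708 = 4775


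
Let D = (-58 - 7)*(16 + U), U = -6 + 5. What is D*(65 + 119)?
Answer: -179400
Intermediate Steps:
U = -1
D = -975 (D = (-58 - 7)*(16 - 1) = -65*15 = -975)
D*(65 + 119) = -975*(65 + 119) = -975*184 = -179400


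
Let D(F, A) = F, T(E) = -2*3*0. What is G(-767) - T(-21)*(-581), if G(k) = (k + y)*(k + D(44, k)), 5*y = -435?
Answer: 617442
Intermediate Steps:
T(E) = 0 (T(E) = -6*0 = 0)
y = -87 (y = (⅕)*(-435) = -87)
G(k) = (-87 + k)*(44 + k) (G(k) = (k - 87)*(k + 44) = (-87 + k)*(44 + k))
G(-767) - T(-21)*(-581) = (-3828 + (-767)² - 43*(-767)) - 0*(-581) = (-3828 + 588289 + 32981) - 1*0 = 617442 + 0 = 617442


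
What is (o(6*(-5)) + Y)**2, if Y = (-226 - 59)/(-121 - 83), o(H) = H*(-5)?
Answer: 105987025/4624 ≈ 22921.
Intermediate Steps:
o(H) = -5*H
Y = 95/68 (Y = -285/(-204) = -285*(-1/204) = 95/68 ≈ 1.3971)
(o(6*(-5)) + Y)**2 = (-30*(-5) + 95/68)**2 = (-5*(-30) + 95/68)**2 = (150 + 95/68)**2 = (10295/68)**2 = 105987025/4624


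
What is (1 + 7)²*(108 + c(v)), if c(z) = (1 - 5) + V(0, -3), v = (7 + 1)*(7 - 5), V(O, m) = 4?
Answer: 6912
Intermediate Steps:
v = 16 (v = 8*2 = 16)
c(z) = 0 (c(z) = (1 - 5) + 4 = -4 + 4 = 0)
(1 + 7)²*(108 + c(v)) = (1 + 7)²*(108 + 0) = 8²*108 = 64*108 = 6912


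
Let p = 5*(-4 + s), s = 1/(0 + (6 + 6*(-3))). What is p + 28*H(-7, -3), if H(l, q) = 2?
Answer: 427/12 ≈ 35.583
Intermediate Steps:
s = -1/12 (s = 1/(0 + (6 - 18)) = 1/(0 - 12) = 1/(-12) = -1/12 ≈ -0.083333)
p = -245/12 (p = 5*(-4 - 1/12) = 5*(-49/12) = -245/12 ≈ -20.417)
p + 28*H(-7, -3) = -245/12 + 28*2 = -245/12 + 56 = 427/12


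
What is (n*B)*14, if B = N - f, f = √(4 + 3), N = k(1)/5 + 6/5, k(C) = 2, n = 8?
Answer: 896/5 - 112*√7 ≈ -117.12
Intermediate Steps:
N = 8/5 (N = 2/5 + 6/5 = 2*(⅕) + 6*(⅕) = ⅖ + 6/5 = 8/5 ≈ 1.6000)
f = √7 ≈ 2.6458
B = 8/5 - √7 ≈ -1.0458
(n*B)*14 = (8*(8/5 - √7))*14 = (64/5 - 8*√7)*14 = 896/5 - 112*√7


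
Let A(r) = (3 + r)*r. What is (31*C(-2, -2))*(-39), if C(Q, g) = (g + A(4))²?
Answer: -817284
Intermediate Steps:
A(r) = r*(3 + r)
C(Q, g) = (28 + g)² (C(Q, g) = (g + 4*(3 + 4))² = (g + 4*7)² = (g + 28)² = (28 + g)²)
(31*C(-2, -2))*(-39) = (31*(28 - 2)²)*(-39) = (31*26²)*(-39) = (31*676)*(-39) = 20956*(-39) = -817284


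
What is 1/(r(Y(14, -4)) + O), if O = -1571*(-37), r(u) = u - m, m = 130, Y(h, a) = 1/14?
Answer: 14/811959 ≈ 1.7242e-5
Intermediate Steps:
Y(h, a) = 1/14
r(u) = -130 + u (r(u) = u - 1*130 = u - 130 = -130 + u)
O = 58127
1/(r(Y(14, -4)) + O) = 1/((-130 + 1/14) + 58127) = 1/(-1819/14 + 58127) = 1/(811959/14) = 14/811959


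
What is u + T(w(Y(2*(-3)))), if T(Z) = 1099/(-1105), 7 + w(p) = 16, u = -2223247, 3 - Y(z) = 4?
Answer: -2456689034/1105 ≈ -2.2232e+6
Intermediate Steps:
Y(z) = -1 (Y(z) = 3 - 1*4 = 3 - 4 = -1)
w(p) = 9 (w(p) = -7 + 16 = 9)
T(Z) = -1099/1105 (T(Z) = 1099*(-1/1105) = -1099/1105)
u + T(w(Y(2*(-3)))) = -2223247 - 1099/1105 = -2456689034/1105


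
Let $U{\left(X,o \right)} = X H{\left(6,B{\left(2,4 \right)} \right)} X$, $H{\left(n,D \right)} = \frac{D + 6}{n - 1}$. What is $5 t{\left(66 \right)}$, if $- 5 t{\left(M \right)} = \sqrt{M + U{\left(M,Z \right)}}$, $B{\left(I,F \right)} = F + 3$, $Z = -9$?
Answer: $- \frac{\sqrt{284790}}{5} \approx -106.73$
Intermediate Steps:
$B{\left(I,F \right)} = 3 + F$
$H{\left(n,D \right)} = \frac{6 + D}{-1 + n}$
$U{\left(X,o \right)} = \frac{13 X^{2}}{5}$ ($U{\left(X,o \right)} = X \frac{6 + \left(3 + 4\right)}{-1 + 6} X = X \frac{6 + 7}{5} X = X \frac{1}{5} \cdot 13 X = X \frac{13}{5} X = \frac{13 X}{5} X = \frac{13 X^{2}}{5}$)
$t{\left(M \right)} = - \frac{\sqrt{M + \frac{13 M^{2}}{5}}}{5}$
$5 t{\left(66 \right)} = 5 \left(- \frac{\sqrt{5} \sqrt{66 \left(5 + 13 \cdot 66\right)}}{25}\right) = 5 \left(- \frac{\sqrt{5} \sqrt{66 \left(5 + 858\right)}}{25}\right) = 5 \left(- \frac{\sqrt{5} \sqrt{66 \cdot 863}}{25}\right) = 5 \left(- \frac{\sqrt{5} \sqrt{56958}}{25}\right) = 5 \left(- \frac{\sqrt{284790}}{25}\right) = - \frac{\sqrt{284790}}{5}$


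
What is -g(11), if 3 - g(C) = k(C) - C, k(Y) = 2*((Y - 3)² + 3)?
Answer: 120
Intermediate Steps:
k(Y) = 6 + 2*(-3 + Y)² (k(Y) = 2*((-3 + Y)² + 3) = 2*(3 + (-3 + Y)²) = 6 + 2*(-3 + Y)²)
g(C) = -3 + C - 2*(-3 + C)² (g(C) = 3 - ((6 + 2*(-3 + C)²) - C) = 3 - (6 - C + 2*(-3 + C)²) = 3 + (-6 + C - 2*(-3 + C)²) = -3 + C - 2*(-3 + C)²)
-g(11) = -(-3 + 11 - 2*(-3 + 11)²) = -(-3 + 11 - 2*8²) = -(-3 + 11 - 2*64) = -(-3 + 11 - 128) = -1*(-120) = 120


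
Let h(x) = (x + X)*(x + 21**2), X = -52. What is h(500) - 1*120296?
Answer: 301272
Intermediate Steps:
h(x) = (-52 + x)*(441 + x) (h(x) = (x - 52)*(x + 21**2) = (-52 + x)*(x + 441) = (-52 + x)*(441 + x))
h(500) - 1*120296 = (-22932 + 500**2 + 389*500) - 1*120296 = (-22932 + 250000 + 194500) - 120296 = 421568 - 120296 = 301272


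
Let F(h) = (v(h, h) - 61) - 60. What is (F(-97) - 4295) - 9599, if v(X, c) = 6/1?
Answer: -14009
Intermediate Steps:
v(X, c) = 6 (v(X, c) = 6*1 = 6)
F(h) = -115 (F(h) = (6 - 61) - 60 = -55 - 60 = -115)
(F(-97) - 4295) - 9599 = (-115 - 4295) - 9599 = -4410 - 9599 = -14009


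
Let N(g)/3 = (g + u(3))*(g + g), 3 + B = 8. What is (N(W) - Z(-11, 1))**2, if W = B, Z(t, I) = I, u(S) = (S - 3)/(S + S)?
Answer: 22201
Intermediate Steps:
u(S) = (-3 + S)/(2*S) (u(S) = (-3 + S)/((2*S)) = (-3 + S)*(1/(2*S)) = (-3 + S)/(2*S))
B = 5 (B = -3 + 8 = 5)
W = 5
N(g) = 6*g**2 (N(g) = 3*((g + (1/2)*(-3 + 3)/3)*(g + g)) = 3*((g + (1/2)*(1/3)*0)*(2*g)) = 3*((g + 0)*(2*g)) = 3*(g*(2*g)) = 3*(2*g**2) = 6*g**2)
(N(W) - Z(-11, 1))**2 = (6*5**2 - 1*1)**2 = (6*25 - 1)**2 = (150 - 1)**2 = 149**2 = 22201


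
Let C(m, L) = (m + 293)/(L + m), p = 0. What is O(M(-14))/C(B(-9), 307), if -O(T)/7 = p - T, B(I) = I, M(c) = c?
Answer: -7301/71 ≈ -102.83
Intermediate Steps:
O(T) = 7*T (O(T) = -7*(0 - T) = -(-7)*T = 7*T)
C(m, L) = (293 + m)/(L + m)
O(M(-14))/C(B(-9), 307) = (7*(-14))/(((293 - 9)/(307 - 9))) = -98/(284/298) = -98/((1/298)*284) = -98/142/149 = -98*149/142 = -7301/71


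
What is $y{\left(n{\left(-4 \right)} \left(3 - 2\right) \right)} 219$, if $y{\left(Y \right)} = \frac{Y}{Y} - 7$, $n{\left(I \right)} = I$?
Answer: $-1314$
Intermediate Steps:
$y{\left(Y \right)} = -6$ ($y{\left(Y \right)} = 1 - 7 = -6$)
$y{\left(n{\left(-4 \right)} \left(3 - 2\right) \right)} 219 = \left(-6\right) 219 = -1314$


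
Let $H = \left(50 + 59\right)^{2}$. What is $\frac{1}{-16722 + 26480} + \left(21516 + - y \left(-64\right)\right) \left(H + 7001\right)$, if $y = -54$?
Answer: $\frac{3327565041361}{9758} \approx 3.4101 \cdot 10^{8}$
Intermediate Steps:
$H = 11881$ ($H = 109^{2} = 11881$)
$\frac{1}{-16722 + 26480} + \left(21516 + - y \left(-64\right)\right) \left(H + 7001\right) = \frac{1}{-16722 + 26480} + \left(21516 + \left(-1\right) \left(-54\right) \left(-64\right)\right) \left(11881 + 7001\right) = \frac{1}{9758} + \left(21516 + 54 \left(-64\right)\right) 18882 = \frac{1}{9758} + \left(21516 - 3456\right) 18882 = \frac{1}{9758} + 18060 \cdot 18882 = \frac{1}{9758} + 341008920 = \frac{3327565041361}{9758}$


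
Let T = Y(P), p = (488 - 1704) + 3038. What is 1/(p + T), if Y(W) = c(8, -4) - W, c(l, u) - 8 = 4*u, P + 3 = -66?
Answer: 1/1883 ≈ 0.00053107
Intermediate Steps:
P = -69 (P = -3 - 66 = -69)
p = 1822 (p = -1216 + 3038 = 1822)
c(l, u) = 8 + 4*u
Y(W) = -8 - W (Y(W) = (8 + 4*(-4)) - W = (8 - 16) - W = -8 - W)
T = 61 (T = -8 - 1*(-69) = -8 + 69 = 61)
1/(p + T) = 1/(1822 + 61) = 1/1883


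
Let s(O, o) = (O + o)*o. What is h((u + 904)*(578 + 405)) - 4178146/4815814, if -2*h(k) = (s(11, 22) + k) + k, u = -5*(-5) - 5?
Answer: -2187958824158/2407907 ≈ -9.0866e+5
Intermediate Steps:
s(O, o) = o*(O + o)
u = 20 (u = 25 - 5 = 20)
h(k) = -363 - k (h(k) = -((22*(11 + 22) + k) + k)/2 = -((22*33 + k) + k)/2 = -((726 + k) + k)/2 = -(726 + 2*k)/2 = -363 - k)
h((u + 904)*(578 + 405)) - 4178146/4815814 = (-363 - (20 + 904)*(578 + 405)) - 4178146/4815814 = (-363 - 924*983) - 4178146*1/4815814 = (-363 - 1*908292) - 2089073/2407907 = (-363 - 908292) - 2089073/2407907 = -908655 - 2089073/2407907 = -2187958824158/2407907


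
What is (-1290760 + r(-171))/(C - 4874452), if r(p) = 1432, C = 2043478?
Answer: 214888/471829 ≈ 0.45544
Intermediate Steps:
(-1290760 + r(-171))/(C - 4874452) = (-1290760 + 1432)/(2043478 - 4874452) = -1289328/(-2830974) = -1289328*(-1/2830974) = 214888/471829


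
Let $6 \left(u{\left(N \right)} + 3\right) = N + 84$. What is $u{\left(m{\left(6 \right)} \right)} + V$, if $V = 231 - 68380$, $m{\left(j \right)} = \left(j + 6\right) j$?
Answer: $-68126$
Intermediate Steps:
$m{\left(j \right)} = j \left(6 + j\right)$ ($m{\left(j \right)} = \left(6 + j\right) j = j \left(6 + j\right)$)
$V = -68149$ ($V = 231 - 68380 = -68149$)
$u{\left(N \right)} = 11 + \frac{N}{6}$ ($u{\left(N \right)} = -3 + \frac{N + 84}{6} = -3 + \frac{84 + N}{6} = -3 + \left(14 + \frac{N}{6}\right) = 11 + \frac{N}{6}$)
$u{\left(m{\left(6 \right)} \right)} + V = \left(11 + \frac{6 \left(6 + 6\right)}{6}\right) - 68149 = \left(11 + \frac{6 \cdot 12}{6}\right) - 68149 = \left(11 + \frac{1}{6} \cdot 72\right) - 68149 = \left(11 + 12\right) - 68149 = 23 - 68149 = -68126$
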